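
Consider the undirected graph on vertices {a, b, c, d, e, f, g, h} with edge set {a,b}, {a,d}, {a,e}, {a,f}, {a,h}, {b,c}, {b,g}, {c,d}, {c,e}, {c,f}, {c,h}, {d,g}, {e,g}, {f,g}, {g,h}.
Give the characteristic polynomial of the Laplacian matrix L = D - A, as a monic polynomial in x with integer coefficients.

With the vertex order [a, b, c, d, e, f, g, h], the degrees are [5, 3, 5, 3, 3, 3, 5, 3], giving D = diag(5, 3, 5, 3, 3, 3, 5, 3) and L = D - A. L has integer entries, so p(x) = det(xI - L) has integer coefficients. Expanding the determinant yields x^8 - 30x^7 + 375x^6 - 2540x^5 + 10095x^4 - 23598x^3 + 30105x^2 - 16200x. The constant term is 0 because L is singular (the all-ones vector lies in its kernel). The largest eigenvalue, 8, is at most the vertex count 8.

x^8 - 30x^7 + 375x^6 - 2540x^5 + 10095x^4 - 23598x^3 + 30105x^2 - 16200x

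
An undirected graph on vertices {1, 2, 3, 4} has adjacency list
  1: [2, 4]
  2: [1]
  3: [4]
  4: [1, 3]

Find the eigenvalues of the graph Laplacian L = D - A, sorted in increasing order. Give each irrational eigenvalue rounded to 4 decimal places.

With the vertex order [1, 2, 3, 4], the degrees are [2, 1, 1, 2], giving D = diag(2, 1, 1, 2) and L = D - A. Diagonalising L (or applying a numerical eigensolver to the 4x4 matrix) gives the spectrum above. The single zero eigenvalue shows the graph is connected. The largest eigenvalue, 3.4142, is at most the vertex count 4. There is one zero in the spectrum, matching the 1 component.

[0, 0.5858, 2, 3.4142]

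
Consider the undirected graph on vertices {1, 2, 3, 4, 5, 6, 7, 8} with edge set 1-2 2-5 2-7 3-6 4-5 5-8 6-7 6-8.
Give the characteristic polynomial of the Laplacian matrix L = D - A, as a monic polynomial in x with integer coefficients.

x^8 - 16x^7 + 101x^6 - 322x^5 + 554x^4 - 510x^3 + 231x^2 - 40x

Each diagonal entry of L is the vertex degree and each off-diagonal entry is -1 where an edge is present, 0 otherwise; in the order [1, 2, 3, 4, 5, 6, 7, 8] the diagonal is [1, 3, 1, 1, 3, 3, 2, 2]. L has integer entries, so p(x) = det(xI - L) has integer coefficients. Expanding the determinant yields x^8 - 16x^7 + 101x^6 - 322x^5 + 554x^4 - 510x^3 + 231x^2 - 40x. The coefficient of x^7 equals -trace(L) = -16, matching the sum of degrees.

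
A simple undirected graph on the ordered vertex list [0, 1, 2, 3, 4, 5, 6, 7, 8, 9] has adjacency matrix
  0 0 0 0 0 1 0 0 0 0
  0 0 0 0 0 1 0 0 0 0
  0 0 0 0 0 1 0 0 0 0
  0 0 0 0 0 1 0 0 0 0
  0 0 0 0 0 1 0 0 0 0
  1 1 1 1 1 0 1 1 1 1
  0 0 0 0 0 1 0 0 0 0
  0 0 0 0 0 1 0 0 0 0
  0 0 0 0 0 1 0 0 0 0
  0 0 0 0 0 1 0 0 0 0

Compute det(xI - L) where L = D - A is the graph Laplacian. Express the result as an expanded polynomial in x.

With the vertex order [0, 1, 2, 3, 4, 5, 6, 7, 8, 9], the degrees are [1, 1, 1, 1, 1, 9, 1, 1, 1, 1], giving D = diag(1, 1, 1, 1, 1, 9, 1, 1, 1, 1) and L = D - A. The eigenvalues of L are [0, 1, 1, 1, 1, 1, 1, 1, 1, 10]; the characteristic polynomial is the product of (x - lambda_i), which multiplies out to x^10 - 18x^9 + 108x^8 - 336x^7 + 630x^6 - 756x^5 + 588x^4 - 288x^3 + 81x^2 - 10x. The constant term is 0 because L is singular (the all-ones vector lies in its kernel). The eigenvalues sum to 18, which equals trace(L) = 2|E|.

x^10 - 18x^9 + 108x^8 - 336x^7 + 630x^6 - 756x^5 + 588x^4 - 288x^3 + 81x^2 - 10x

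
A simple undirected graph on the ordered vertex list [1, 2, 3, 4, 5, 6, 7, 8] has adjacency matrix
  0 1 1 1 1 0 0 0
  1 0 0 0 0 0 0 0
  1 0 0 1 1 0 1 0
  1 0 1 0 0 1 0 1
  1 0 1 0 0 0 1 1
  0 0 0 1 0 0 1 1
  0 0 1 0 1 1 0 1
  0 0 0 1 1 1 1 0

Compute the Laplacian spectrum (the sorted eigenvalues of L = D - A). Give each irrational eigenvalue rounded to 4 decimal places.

Reading degrees in the order [1, 2, 3, 4, 5, 6, 7, 8] gives [4, 1, 4, 4, 4, 3, 4, 4]; set D = diag(4, 1, 4, 4, 4, 3, 4, 4) and form L = D - A. Since every row of L sums to 0, the all-ones vector is in the kernel and 0 is an eigenvalue. The single zero eigenvalue shows the graph is connected. By the matrix-tree theorem the graph has (1/8) * product of the nonzero eigenvalues = 663 spanning trees. The eigenvalues sum to 28, which equals trace(L) = 2|E|.

[0, 0.8073, 2.5225, 3.3652, 4.3707, 4.9026, 5.7498, 6.2819]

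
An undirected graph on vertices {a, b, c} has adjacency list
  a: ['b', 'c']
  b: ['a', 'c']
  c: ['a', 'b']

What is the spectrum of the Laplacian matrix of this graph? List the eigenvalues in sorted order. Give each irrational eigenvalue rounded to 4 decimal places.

[0, 3, 3]

Reading degrees in the order [a, b, c] gives [2, 2, 2]; set D = diag(2, 2, 2) and form L = D - A. Diagonalising L (or applying a numerical eigensolver to the 3x3 matrix) gives the spectrum above. By the matrix-tree theorem the graph has (1/3) * product of the nonzero eigenvalues = 3 spanning trees. The eigenvalues sum to 6, which equals trace(L) = 2|E|.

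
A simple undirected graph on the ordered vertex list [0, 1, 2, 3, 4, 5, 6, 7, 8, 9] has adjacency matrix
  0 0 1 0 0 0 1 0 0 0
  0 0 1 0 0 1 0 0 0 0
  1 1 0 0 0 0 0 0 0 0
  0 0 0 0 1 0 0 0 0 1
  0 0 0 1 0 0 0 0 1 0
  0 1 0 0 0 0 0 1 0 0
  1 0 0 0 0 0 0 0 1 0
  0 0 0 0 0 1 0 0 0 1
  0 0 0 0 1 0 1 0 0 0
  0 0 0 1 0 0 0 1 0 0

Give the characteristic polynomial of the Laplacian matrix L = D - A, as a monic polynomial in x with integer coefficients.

With the vertex order [0, 1, 2, 3, 4, 5, 6, 7, 8, 9], the degrees are [2, 2, 2, 2, 2, 2, 2, 2, 2, 2], giving D = diag(2, 2, 2, 2, 2, 2, 2, 2, 2, 2) and L = D - A. Computing det(xI - L) by cofactor expansion (or equivalently via sum-over-permutations) gives x^10 - 20x^9 + 170x^8 - 800x^7 + 2275x^6 - 4004x^5 + 4290x^4 - 2640x^3 + 825x^2 - 100x. The constant term is 0 because L is singular (the all-ones vector lies in its kernel). There is one zero in the spectrum, matching the 1 component.

x^10 - 20x^9 + 170x^8 - 800x^7 + 2275x^6 - 4004x^5 + 4290x^4 - 2640x^3 + 825x^2 - 100x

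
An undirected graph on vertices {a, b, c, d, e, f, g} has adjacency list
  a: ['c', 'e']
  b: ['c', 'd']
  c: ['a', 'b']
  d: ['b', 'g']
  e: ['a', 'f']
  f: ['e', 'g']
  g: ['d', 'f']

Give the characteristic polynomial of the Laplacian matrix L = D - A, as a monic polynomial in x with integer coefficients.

With the vertex order [a, b, c, d, e, f, g], the degrees are [2, 2, 2, 2, 2, 2, 2], giving D = diag(2, 2, 2, 2, 2, 2, 2) and L = D - A. Computing det(xI - L) by cofactor expansion (or equivalently via sum-over-permutations) gives x^7 - 14x^6 + 77x^5 - 210x^4 + 294x^3 - 196x^2 + 49x. Since p(0) = det(-L) = 0, x divides p(x).

x^7 - 14x^6 + 77x^5 - 210x^4 + 294x^3 - 196x^2 + 49x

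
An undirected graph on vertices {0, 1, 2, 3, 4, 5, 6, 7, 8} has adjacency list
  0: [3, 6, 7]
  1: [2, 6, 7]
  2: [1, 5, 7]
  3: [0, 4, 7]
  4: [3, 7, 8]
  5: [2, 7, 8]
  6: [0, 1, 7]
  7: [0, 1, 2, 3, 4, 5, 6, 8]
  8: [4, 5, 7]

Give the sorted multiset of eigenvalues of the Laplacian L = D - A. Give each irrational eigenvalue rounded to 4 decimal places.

Each diagonal entry of L is the vertex degree and each off-diagonal entry is -1 where an edge is present, 0 otherwise; in the order [0, 1, 2, 3, 4, 5, 6, 7, 8] the diagonal is [3, 3, 3, 3, 3, 3, 3, 8, 3]. Diagonalising L (or applying a numerical eigensolver to the 9x9 matrix) gives the spectrum above. There is one zero in the spectrum, matching the 1 component.

[0, 1.5858, 1.5858, 3, 3, 4.4142, 4.4142, 5, 9]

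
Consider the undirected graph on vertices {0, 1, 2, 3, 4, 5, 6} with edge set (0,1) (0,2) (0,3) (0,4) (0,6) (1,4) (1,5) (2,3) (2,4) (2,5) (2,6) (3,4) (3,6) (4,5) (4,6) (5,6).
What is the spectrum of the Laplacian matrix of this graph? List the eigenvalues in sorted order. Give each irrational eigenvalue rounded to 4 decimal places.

[0, 2.7857, 4, 5.5392, 6, 6.6751, 7]

Reading degrees in the order [0, 1, 2, 3, 4, 5, 6] gives [5, 3, 5, 4, 6, 4, 5]; set D = diag(5, 3, 5, 4, 6, 4, 5) and form L = D - A. L is symmetric positive semidefinite, so every eigenvalue is real and nonnegative. By the matrix-tree theorem the graph has (1/7) * product of the nonzero eigenvalues = 2472 spanning trees.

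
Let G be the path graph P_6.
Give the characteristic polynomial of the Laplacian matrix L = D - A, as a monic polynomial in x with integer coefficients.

x^6 - 10x^5 + 36x^4 - 56x^3 + 35x^2 - 6x

The graph has 6 vertices and degree multiset [2, 2, 2, 2, 1, 1]; D is the diagonal matrix of degrees and L = D - A. Computing det(xI - L) by cofactor expansion (or equivalently via sum-over-permutations) gives x^6 - 10x^5 + 36x^4 - 56x^3 + 35x^2 - 6x. Since p(0) = det(-L) = 0, x divides p(x). The eigenvalues sum to 10, which equals trace(L) = 2|E|. The largest eigenvalue, 3.7321, is at most the vertex count 6.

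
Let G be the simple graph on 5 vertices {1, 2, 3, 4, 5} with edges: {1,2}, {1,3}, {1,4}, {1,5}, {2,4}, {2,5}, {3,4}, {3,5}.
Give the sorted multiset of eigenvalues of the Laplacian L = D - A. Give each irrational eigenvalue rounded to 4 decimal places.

With the vertex order [1, 2, 3, 4, 5], the degrees are [4, 3, 3, 3, 3], giving D = diag(4, 3, 3, 3, 3) and L = D - A. The multiplicity of 0 as a Laplacian eigenvalue equals the number of connected components. By the matrix-tree theorem the graph has (1/5) * product of the nonzero eigenvalues = 45 spanning trees.

[0, 3, 3, 5, 5]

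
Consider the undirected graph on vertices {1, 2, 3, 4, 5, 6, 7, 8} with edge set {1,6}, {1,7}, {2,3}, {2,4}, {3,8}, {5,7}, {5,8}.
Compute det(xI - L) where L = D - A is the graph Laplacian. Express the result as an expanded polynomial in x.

x^8 - 14x^7 + 78x^6 - 220x^5 + 330x^4 - 252x^3 + 84x^2 - 8x

With the vertex order [1, 2, 3, 4, 5, 6, 7, 8], the degrees are [2, 2, 2, 1, 2, 1, 2, 2], giving D = diag(2, 2, 2, 1, 2, 1, 2, 2) and L = D - A. L has integer entries, so p(x) = det(xI - L) has integer coefficients. Expanding the determinant yields x^8 - 14x^7 + 78x^6 - 220x^5 + 330x^4 - 252x^3 + 84x^2 - 8x. Since p(0) = det(-L) = 0, x divides p(x).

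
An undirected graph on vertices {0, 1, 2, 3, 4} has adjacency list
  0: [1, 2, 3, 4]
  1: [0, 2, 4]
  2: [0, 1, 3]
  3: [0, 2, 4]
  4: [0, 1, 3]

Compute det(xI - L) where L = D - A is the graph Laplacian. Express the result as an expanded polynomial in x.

x^5 - 16x^4 + 94x^3 - 240x^2 + 225x

With the vertex order [0, 1, 2, 3, 4], the degrees are [4, 3, 3, 3, 3], giving D = diag(4, 3, 3, 3, 3) and L = D - A. Computing det(xI - L) by cofactor expansion (or equivalently via sum-over-permutations) gives x^5 - 16x^4 + 94x^3 - 240x^2 + 225x. The constant term is 0 because L is singular (the all-ones vector lies in its kernel). By the matrix-tree theorem the graph has (1/5) * product of the nonzero eigenvalues = 45 spanning trees.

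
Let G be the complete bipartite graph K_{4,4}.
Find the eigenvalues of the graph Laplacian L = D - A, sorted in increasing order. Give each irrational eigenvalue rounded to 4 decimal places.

[0, 4, 4, 4, 4, 4, 4, 8]

The graph has 8 vertices and degree multiset [4, 4, 4, 4, 4, 4, 4, 4]; D is the diagonal matrix of degrees and L = D - A. Diagonalising L (or applying a numerical eigensolver to the 8x8 matrix) gives the spectrum above. The single zero eigenvalue shows the graph is connected. The largest eigenvalue, 8, is at most the vertex count 8.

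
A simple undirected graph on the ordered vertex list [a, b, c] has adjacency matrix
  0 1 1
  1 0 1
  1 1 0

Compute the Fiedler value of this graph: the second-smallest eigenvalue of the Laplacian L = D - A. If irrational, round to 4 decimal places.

3

Reading degrees in the order [a, b, c] gives [2, 2, 2]; set D = diag(2, 2, 2) and form L = D - A. Computing the eigenvalues of L and sorting gives [0, 3, 3]. The Fiedler value lambda_2 = 3 is strictly positive, so the graph is connected.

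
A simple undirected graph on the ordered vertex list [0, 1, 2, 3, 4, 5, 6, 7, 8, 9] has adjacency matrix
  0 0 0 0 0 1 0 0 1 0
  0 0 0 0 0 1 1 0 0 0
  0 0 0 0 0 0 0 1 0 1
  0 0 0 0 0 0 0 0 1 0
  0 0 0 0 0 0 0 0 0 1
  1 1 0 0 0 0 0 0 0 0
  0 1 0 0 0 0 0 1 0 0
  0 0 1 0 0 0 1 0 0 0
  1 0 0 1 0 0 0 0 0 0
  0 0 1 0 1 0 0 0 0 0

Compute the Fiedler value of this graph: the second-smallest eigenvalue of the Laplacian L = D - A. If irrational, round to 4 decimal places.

0.0979

Each diagonal entry of L is the vertex degree and each off-diagonal entry is -1 where an edge is present, 0 otherwise; in the order [0, 1, 2, 3, 4, 5, 6, 7, 8, 9] the diagonal is [2, 2, 2, 1, 1, 2, 2, 2, 2, 2]. The smallest Laplacian eigenvalue is always 0. The next one, lambda_2 = 0.0979, measures how hard the graph is to disconnect: larger values mean better connectivity. There is one zero in the spectrum, matching the 1 component. The eigenvalues sum to 18, which equals trace(L) = 2|E|.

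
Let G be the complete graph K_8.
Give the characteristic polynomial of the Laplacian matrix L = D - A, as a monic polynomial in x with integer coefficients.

The graph has 8 vertices and degree multiset [7, 7, 7, 7, 7, 7, 7, 7]; D is the diagonal matrix of degrees and L = D - A. Computing det(xI - L) by cofactor expansion (or equivalently via sum-over-permutations) gives x^8 - 56x^7 + 1344x^6 - 17920x^5 + 143360x^4 - 688128x^3 + 1835008x^2 - 2097152x. The coefficient of x^7 equals -trace(L) = -56, matching the sum of degrees. There is one zero in the spectrum, matching the 1 component.

x^8 - 56x^7 + 1344x^6 - 17920x^5 + 143360x^4 - 688128x^3 + 1835008x^2 - 2097152x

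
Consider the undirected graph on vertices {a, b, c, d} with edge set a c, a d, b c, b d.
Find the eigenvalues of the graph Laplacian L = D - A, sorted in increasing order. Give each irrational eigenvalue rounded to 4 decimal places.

[0, 2, 2, 4]

Reading degrees in the order [a, b, c, d] gives [2, 2, 2, 2]; set D = diag(2, 2, 2, 2) and form L = D - A. Diagonalising L (or applying a numerical eigensolver to the 4x4 matrix) gives the spectrum above. The single zero eigenvalue shows the graph is connected. The eigenvalues sum to 8, which equals trace(L) = 2|E|.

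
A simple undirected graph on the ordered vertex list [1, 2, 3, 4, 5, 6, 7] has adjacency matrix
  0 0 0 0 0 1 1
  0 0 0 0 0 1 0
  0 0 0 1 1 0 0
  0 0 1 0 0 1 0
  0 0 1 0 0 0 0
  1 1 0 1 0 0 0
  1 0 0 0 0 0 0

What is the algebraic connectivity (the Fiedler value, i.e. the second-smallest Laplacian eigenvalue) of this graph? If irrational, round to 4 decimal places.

Reading degrees in the order [1, 2, 3, 4, 5, 6, 7] gives [2, 1, 2, 2, 1, 3, 1]; set D = diag(2, 1, 2, 2, 1, 3, 1) and form L = D - A. The smallest Laplacian eigenvalue is always 0. The next one, lambda_2 = 0.2603, measures how hard the graph is to disconnect: larger values mean better connectivity. By the matrix-tree theorem the graph has (1/7) * product of the nonzero eigenvalues = 1 spanning tree. The largest eigenvalue, 4.3342, is at most the vertex count 7.

0.2603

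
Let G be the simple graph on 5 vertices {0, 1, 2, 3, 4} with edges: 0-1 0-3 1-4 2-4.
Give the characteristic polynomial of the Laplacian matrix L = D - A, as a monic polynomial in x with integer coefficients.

With the vertex order [0, 1, 2, 3, 4], the degrees are [2, 2, 1, 1, 2], giving D = diag(2, 2, 1, 1, 2) and L = D - A. Computing det(xI - L) by cofactor expansion (or equivalently via sum-over-permutations) gives x^5 - 8x^4 + 21x^3 - 20x^2 + 5x. The coefficient of x^4 equals -trace(L) = -8, matching the sum of degrees. The largest eigenvalue, 3.6180, is at most the vertex count 5.

x^5 - 8x^4 + 21x^3 - 20x^2 + 5x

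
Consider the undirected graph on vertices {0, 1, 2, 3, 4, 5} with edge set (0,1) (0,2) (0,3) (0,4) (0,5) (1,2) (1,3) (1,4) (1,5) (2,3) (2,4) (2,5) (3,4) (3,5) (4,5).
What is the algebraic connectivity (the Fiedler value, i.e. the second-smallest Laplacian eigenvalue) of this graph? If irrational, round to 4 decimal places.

6

Each diagonal entry of L is the vertex degree and each off-diagonal entry is -1 where an edge is present, 0 otherwise; in the order [0, 1, 2, 3, 4, 5] the diagonal is [5, 5, 5, 5, 5, 5]. The sorted Laplacian eigenvalues are [0, 6, 6, 6, 6, 6]; the algebraic connectivity is the second entry, 6. By the matrix-tree theorem the graph has (1/6) * product of the nonzero eigenvalues = 1296 spanning trees. The largest eigenvalue, 6, is at most the vertex count 6.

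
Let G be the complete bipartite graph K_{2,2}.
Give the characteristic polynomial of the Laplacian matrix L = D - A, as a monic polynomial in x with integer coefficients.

The graph has 4 vertices and degree multiset [2, 2, 2, 2]; D is the diagonal matrix of degrees and L = D - A. L has integer entries, so p(x) = det(xI - L) has integer coefficients. Expanding the determinant yields x^4 - 8x^3 + 20x^2 - 16x. Since p(0) = det(-L) = 0, x divides p(x). The eigenvalues sum to 8, which equals trace(L) = 2|E|. The largest eigenvalue, 4, is at most the vertex count 4.

x^4 - 8x^3 + 20x^2 - 16x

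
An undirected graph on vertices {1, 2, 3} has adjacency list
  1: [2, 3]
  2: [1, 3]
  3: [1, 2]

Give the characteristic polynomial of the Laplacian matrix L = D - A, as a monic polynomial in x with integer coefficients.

With the vertex order [1, 2, 3], the degrees are [2, 2, 2], giving D = diag(2, 2, 2) and L = D - A. L has integer entries, so p(x) = det(xI - L) has integer coefficients. Expanding the determinant yields x^3 - 6x^2 + 9x. The coefficient of x^2 equals -trace(L) = -6, matching the sum of degrees. By the matrix-tree theorem the graph has (1/3) * product of the nonzero eigenvalues = 3 spanning trees. The largest eigenvalue, 3, is at most the vertex count 3.

x^3 - 6x^2 + 9x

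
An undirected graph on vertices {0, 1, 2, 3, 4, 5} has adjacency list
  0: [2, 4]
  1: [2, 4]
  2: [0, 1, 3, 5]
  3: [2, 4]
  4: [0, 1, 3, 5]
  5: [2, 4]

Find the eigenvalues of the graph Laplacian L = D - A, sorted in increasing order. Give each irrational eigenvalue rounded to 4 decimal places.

[0, 2, 2, 2, 4, 6]

With the vertex order [0, 1, 2, 3, 4, 5], the degrees are [2, 2, 4, 2, 4, 2], giving D = diag(2, 2, 4, 2, 4, 2) and L = D - A. Since every row of L sums to 0, the all-ones vector is in the kernel and 0 is an eigenvalue. The single zero eigenvalue shows the graph is connected. The largest eigenvalue, 6, is at most the vertex count 6.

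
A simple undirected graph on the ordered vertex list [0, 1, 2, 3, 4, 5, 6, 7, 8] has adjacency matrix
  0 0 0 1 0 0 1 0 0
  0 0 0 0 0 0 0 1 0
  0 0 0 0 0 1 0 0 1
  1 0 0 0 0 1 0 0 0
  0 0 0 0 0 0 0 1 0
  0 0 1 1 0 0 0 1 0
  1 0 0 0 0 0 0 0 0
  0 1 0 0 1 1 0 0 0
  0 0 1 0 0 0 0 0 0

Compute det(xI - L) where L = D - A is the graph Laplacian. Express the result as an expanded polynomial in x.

x^9 - 16x^8 + 103x^7 - 344x^6 + 641x^5 - 668x^4 + 370x^3 - 96x^2 + 9x

Each diagonal entry of L is the vertex degree and each off-diagonal entry is -1 where an edge is present, 0 otherwise; in the order [0, 1, 2, 3, 4, 5, 6, 7, 8] the diagonal is [2, 1, 2, 2, 1, 3, 1, 3, 1]. Computing det(xI - L) by cofactor expansion (or equivalently via sum-over-permutations) gives x^9 - 16x^8 + 103x^7 - 344x^6 + 641x^5 - 668x^4 + 370x^3 - 96x^2 + 9x. The coefficient of x^8 equals -trace(L) = -16, matching the sum of degrees. The largest eigenvalue, 4.7049, is at most the vertex count 9.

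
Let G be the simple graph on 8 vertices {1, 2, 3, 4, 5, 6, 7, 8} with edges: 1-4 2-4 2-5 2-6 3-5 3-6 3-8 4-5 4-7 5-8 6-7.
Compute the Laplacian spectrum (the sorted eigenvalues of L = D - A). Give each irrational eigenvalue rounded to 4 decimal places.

Reading degrees in the order [1, 2, 3, 4, 5, 6, 7, 8] gives [1, 3, 3, 4, 4, 3, 2, 2]; set D = diag(1, 3, 3, 4, 4, 3, 2, 2) and form L = D - A. L is symmetric positive semidefinite, so every eigenvalue is real and nonnegative. The eigenvalues sum to 22, which equals trace(L) = 2|E|.

[0, 0.7575, 1.2899, 2.3643, 2.8426, 3.8823, 5.3515, 5.5119]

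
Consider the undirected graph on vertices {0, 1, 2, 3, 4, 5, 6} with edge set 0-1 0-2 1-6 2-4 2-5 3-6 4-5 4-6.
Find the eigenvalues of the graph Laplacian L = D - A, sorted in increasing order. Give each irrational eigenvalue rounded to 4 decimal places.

Each diagonal entry of L is the vertex degree and each off-diagonal entry is -1 where an edge is present, 0 otherwise; in the order [0, 1, 2, 3, 4, 5, 6] the diagonal is [2, 2, 3, 1, 3, 2, 3]. The multiplicity of 0 as a Laplacian eigenvalue equals the number of connected components.

[0, 0.6490, 1.0910, 2.2416, 3.1462, 4.2048, 4.6675]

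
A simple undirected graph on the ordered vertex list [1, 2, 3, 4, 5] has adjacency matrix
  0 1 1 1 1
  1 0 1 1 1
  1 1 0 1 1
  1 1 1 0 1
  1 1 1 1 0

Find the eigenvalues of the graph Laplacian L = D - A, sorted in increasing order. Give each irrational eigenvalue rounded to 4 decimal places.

With the vertex order [1, 2, 3, 4, 5], the degrees are [4, 4, 4, 4, 4], giving D = diag(4, 4, 4, 4, 4) and L = D - A. Diagonalising L (or applying a numerical eigensolver to the 5x5 matrix) gives the spectrum above. The largest eigenvalue, 5, is at most the vertex count 5. By the matrix-tree theorem the graph has (1/5) * product of the nonzero eigenvalues = 125 spanning trees.

[0, 5, 5, 5, 5]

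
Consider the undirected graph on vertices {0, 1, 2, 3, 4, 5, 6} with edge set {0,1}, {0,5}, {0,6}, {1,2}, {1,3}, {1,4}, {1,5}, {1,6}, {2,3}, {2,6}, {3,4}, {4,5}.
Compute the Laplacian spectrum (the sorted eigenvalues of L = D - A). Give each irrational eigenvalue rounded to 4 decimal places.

[0, 2, 2, 4, 4, 5, 7]

Reading degrees in the order [0, 1, 2, 3, 4, 5, 6] gives [3, 6, 3, 3, 3, 3, 3]; set D = diag(3, 6, 3, 3, 3, 3, 3) and form L = D - A. The multiplicity of 0 as a Laplacian eigenvalue equals the number of connected components. The single zero eigenvalue shows the graph is connected. By the matrix-tree theorem the graph has (1/7) * product of the nonzero eigenvalues = 320 spanning trees.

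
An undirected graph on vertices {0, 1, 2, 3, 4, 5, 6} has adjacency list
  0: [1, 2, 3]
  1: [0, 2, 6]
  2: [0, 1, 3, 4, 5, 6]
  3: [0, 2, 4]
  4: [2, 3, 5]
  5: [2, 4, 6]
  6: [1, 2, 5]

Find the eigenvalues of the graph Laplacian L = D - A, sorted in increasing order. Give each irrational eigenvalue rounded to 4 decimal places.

[0, 2, 2, 4, 4, 5, 7]

Each diagonal entry of L is the vertex degree and each off-diagonal entry is -1 where an edge is present, 0 otherwise; in the order [0, 1, 2, 3, 4, 5, 6] the diagonal is [3, 3, 6, 3, 3, 3, 3]. Since every row of L sums to 0, the all-ones vector is in the kernel and 0 is an eigenvalue. The single zero eigenvalue shows the graph is connected. By the matrix-tree theorem the graph has (1/7) * product of the nonzero eigenvalues = 320 spanning trees. The largest eigenvalue, 7, is at most the vertex count 7.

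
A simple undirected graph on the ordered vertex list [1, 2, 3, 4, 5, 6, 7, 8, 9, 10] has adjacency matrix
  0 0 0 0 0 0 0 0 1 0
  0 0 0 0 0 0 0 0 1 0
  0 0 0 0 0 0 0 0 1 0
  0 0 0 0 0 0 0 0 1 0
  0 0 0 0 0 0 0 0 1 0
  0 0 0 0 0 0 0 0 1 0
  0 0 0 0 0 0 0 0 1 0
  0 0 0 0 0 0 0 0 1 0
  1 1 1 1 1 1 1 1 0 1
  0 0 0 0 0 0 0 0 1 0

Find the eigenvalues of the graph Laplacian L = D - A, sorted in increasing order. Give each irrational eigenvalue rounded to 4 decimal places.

[0, 1, 1, 1, 1, 1, 1, 1, 1, 10]

Reading degrees in the order [1, 2, 3, 4, 5, 6, 7, 8, 9, 10] gives [1, 1, 1, 1, 1, 1, 1, 1, 9, 1]; set D = diag(1, 1, 1, 1, 1, 1, 1, 1, 9, 1) and form L = D - A. Since every row of L sums to 0, the all-ones vector is in the kernel and 0 is an eigenvalue.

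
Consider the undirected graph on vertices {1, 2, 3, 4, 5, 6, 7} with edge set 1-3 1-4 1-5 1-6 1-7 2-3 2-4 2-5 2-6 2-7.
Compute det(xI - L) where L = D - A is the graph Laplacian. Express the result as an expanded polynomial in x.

Each diagonal entry of L is the vertex degree and each off-diagonal entry is -1 where an edge is present, 0 otherwise; in the order [1, 2, 3, 4, 5, 6, 7] the diagonal is [5, 5, 2, 2, 2, 2, 2]. L has integer entries, so p(x) = det(xI - L) has integer coefficients. Expanding the determinant yields x^7 - 20x^6 + 155x^5 - 600x^4 + 1240x^3 - 1312x^2 + 560x. Since p(0) = det(-L) = 0, x divides p(x). The largest eigenvalue, 7, is at most the vertex count 7.

x^7 - 20x^6 + 155x^5 - 600x^4 + 1240x^3 - 1312x^2 + 560x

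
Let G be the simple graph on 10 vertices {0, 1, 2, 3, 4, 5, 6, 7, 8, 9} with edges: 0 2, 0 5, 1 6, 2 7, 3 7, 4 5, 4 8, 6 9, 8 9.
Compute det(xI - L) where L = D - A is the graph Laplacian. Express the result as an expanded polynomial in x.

x^10 - 18x^9 + 136x^8 - 560x^7 + 1365x^6 - 2002x^5 + 1716x^4 - 792x^3 + 165x^2 - 10x

Each diagonal entry of L is the vertex degree and each off-diagonal entry is -1 where an edge is present, 0 otherwise; in the order [0, 1, 2, 3, 4, 5, 6, 7, 8, 9] the diagonal is [2, 1, 2, 1, 2, 2, 2, 2, 2, 2]. Computing det(xI - L) by cofactor expansion (or equivalently via sum-over-permutations) gives x^10 - 18x^9 + 136x^8 - 560x^7 + 1365x^6 - 2002x^5 + 1716x^4 - 792x^3 + 165x^2 - 10x. The constant term is 0 because L is singular (the all-ones vector lies in its kernel). The eigenvalues sum to 18, which equals trace(L) = 2|E|.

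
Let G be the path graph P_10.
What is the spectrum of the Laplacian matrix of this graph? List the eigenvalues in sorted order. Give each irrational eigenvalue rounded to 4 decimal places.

[0, 0.0979, 0.3820, 0.8244, 1.3820, 2, 2.6180, 3.1756, 3.6180, 3.9021]

The graph has 10 vertices and degree multiset [2, 2, 2, 2, 2, 2, 2, 2, 1, 1]; D is the diagonal matrix of degrees and L = D - A. Since every row of L sums to 0, the all-ones vector is in the kernel and 0 is an eigenvalue. The single zero eigenvalue shows the graph is connected. The largest eigenvalue, 3.9021, is at most the vertex count 10.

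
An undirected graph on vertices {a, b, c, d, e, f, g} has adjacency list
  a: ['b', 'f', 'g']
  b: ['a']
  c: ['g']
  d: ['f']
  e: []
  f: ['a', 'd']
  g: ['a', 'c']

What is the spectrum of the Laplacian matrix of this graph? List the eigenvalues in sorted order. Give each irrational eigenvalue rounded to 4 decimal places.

Reading degrees in the order [a, b, c, d, e, f, g] gives [3, 1, 1, 1, 0, 2, 2]; set D = diag(3, 1, 1, 1, 0, 2, 2) and form L = D - A. L is symmetric positive semidefinite, so every eigenvalue is real and nonnegative. The 2 zero eigenvalues correspond to the 2 connected components. The largest eigenvalue, 4.3028, is at most the vertex count 7.

[0, 0, 0.3820, 0.6972, 2, 2.6180, 4.3028]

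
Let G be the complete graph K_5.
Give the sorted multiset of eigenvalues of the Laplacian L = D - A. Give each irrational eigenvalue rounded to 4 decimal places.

[0, 5, 5, 5, 5]

The graph has 5 vertices and degree multiset [4, 4, 4, 4, 4]; D is the diagonal matrix of degrees and L = D - A. L is symmetric positive semidefinite, so every eigenvalue is real and nonnegative. The eigenvalues sum to 20, which equals trace(L) = 2|E|.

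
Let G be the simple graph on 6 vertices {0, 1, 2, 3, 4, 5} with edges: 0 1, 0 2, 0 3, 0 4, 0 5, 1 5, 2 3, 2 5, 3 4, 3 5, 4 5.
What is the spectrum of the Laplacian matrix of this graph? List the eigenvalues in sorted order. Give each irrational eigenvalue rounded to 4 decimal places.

With the vertex order [0, 1, 2, 3, 4, 5], the degrees are [5, 2, 3, 4, 3, 5], giving D = diag(5, 2, 3, 4, 3, 5) and L = D - A. Since every row of L sums to 0, the all-ones vector is in the kernel and 0 is an eigenvalue. The single zero eigenvalue shows the graph is connected.

[0, 2, 3, 5, 6, 6]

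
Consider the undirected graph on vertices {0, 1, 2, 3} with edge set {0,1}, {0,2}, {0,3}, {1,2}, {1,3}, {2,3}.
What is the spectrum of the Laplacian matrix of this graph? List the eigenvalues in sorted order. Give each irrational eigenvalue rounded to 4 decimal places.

With the vertex order [0, 1, 2, 3], the degrees are [3, 3, 3, 3], giving D = diag(3, 3, 3, 3) and L = D - A. Since every row of L sums to 0, the all-ones vector is in the kernel and 0 is an eigenvalue. The eigenvalues sum to 12, which equals trace(L) = 2|E|. By the matrix-tree theorem the graph has (1/4) * product of the nonzero eigenvalues = 16 spanning trees.

[0, 4, 4, 4]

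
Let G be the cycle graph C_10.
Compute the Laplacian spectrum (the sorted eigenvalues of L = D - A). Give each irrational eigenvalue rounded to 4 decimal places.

The graph has 10 vertices and degree multiset [2, 2, 2, 2, 2, 2, 2, 2, 2, 2]; D is the diagonal matrix of degrees and L = D - A. The multiplicity of 0 as a Laplacian eigenvalue equals the number of connected components. The single zero eigenvalue shows the graph is connected. By the matrix-tree theorem the graph has (1/10) * product of the nonzero eigenvalues = 10 spanning trees.

[0, 0.3820, 0.3820, 1.3820, 1.3820, 2.6180, 2.6180, 3.6180, 3.6180, 4]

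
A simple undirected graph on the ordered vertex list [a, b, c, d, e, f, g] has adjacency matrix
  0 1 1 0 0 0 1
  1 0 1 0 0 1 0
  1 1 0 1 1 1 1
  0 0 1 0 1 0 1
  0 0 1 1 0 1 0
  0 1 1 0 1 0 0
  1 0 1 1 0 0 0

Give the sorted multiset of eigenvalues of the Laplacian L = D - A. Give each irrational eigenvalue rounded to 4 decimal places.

[0, 2, 2, 4, 4, 5, 7]

Reading degrees in the order [a, b, c, d, e, f, g] gives [3, 3, 6, 3, 3, 3, 3]; set D = diag(3, 3, 6, 3, 3, 3, 3) and form L = D - A. The multiplicity of 0 as a Laplacian eigenvalue equals the number of connected components. The eigenvalues sum to 24, which equals trace(L) = 2|E|.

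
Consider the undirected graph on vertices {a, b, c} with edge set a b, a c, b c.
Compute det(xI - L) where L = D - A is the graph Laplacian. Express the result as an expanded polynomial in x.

Each diagonal entry of L is the vertex degree and each off-diagonal entry is -1 where an edge is present, 0 otherwise; in the order [a, b, c] the diagonal is [2, 2, 2]. Computing det(xI - L) by cofactor expansion (or equivalently via sum-over-permutations) gives x^3 - 6x^2 + 9x. The constant term is 0 because L is singular (the all-ones vector lies in its kernel). By the matrix-tree theorem the graph has (1/3) * product of the nonzero eigenvalues = 3 spanning trees. The eigenvalues sum to 6, which equals trace(L) = 2|E|.

x^3 - 6x^2 + 9x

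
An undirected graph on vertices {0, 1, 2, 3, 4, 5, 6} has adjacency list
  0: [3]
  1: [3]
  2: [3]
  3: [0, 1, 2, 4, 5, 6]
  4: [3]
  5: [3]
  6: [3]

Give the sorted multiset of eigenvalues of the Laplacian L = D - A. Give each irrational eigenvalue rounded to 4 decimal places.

Reading degrees in the order [0, 1, 2, 3, 4, 5, 6] gives [1, 1, 1, 6, 1, 1, 1]; set D = diag(1, 1, 1, 6, 1, 1, 1) and form L = D - A. L is symmetric positive semidefinite, so every eigenvalue is real and nonnegative. The single zero eigenvalue shows the graph is connected. There is one zero in the spectrum, matching the 1 component. The eigenvalues sum to 12, which equals trace(L) = 2|E|.

[0, 1, 1, 1, 1, 1, 7]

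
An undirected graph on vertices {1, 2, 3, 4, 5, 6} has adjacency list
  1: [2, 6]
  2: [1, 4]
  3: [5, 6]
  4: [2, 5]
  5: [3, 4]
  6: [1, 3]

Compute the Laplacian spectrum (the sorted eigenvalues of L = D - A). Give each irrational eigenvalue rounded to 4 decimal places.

[0, 1, 1, 3, 3, 4]

With the vertex order [1, 2, 3, 4, 5, 6], the degrees are [2, 2, 2, 2, 2, 2], giving D = diag(2, 2, 2, 2, 2, 2) and L = D - A. The multiplicity of 0 as a Laplacian eigenvalue equals the number of connected components. The single zero eigenvalue shows the graph is connected. By the matrix-tree theorem the graph has (1/6) * product of the nonzero eigenvalues = 6 spanning trees. The eigenvalues sum to 12, which equals trace(L) = 2|E|.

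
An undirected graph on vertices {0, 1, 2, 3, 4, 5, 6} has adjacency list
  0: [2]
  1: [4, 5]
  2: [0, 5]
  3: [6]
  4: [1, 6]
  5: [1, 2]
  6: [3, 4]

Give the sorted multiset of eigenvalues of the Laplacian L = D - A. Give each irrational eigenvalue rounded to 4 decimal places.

Reading degrees in the order [0, 1, 2, 3, 4, 5, 6] gives [1, 2, 2, 1, 2, 2, 2]; set D = diag(1, 2, 2, 1, 2, 2, 2) and form L = D - A. Since every row of L sums to 0, the all-ones vector is in the kernel and 0 is an eigenvalue. The single zero eigenvalue shows the graph is connected. By the matrix-tree theorem the graph has (1/7) * product of the nonzero eigenvalues = 1 spanning tree.

[0, 0.1981, 0.7530, 1.5550, 2.4450, 3.2470, 3.8019]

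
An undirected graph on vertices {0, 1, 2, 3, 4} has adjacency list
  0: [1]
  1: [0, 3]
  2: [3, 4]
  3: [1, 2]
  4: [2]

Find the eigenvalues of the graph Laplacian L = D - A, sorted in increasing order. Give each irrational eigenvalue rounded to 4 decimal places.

[0, 0.3820, 1.3820, 2.6180, 3.6180]

Each diagonal entry of L is the vertex degree and each off-diagonal entry is -1 where an edge is present, 0 otherwise; in the order [0, 1, 2, 3, 4] the diagonal is [1, 2, 2, 2, 1]. L is symmetric positive semidefinite, so every eigenvalue is real and nonnegative. The eigenvalues sum to 8, which equals trace(L) = 2|E|.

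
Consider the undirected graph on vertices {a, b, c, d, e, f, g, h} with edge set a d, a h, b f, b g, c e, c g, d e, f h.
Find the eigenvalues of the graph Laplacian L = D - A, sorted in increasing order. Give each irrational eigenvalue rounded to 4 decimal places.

[0, 0.5858, 0.5858, 2, 2, 3.4142, 3.4142, 4]

Reading degrees in the order [a, b, c, d, e, f, g, h] gives [2, 2, 2, 2, 2, 2, 2, 2]; set D = diag(2, 2, 2, 2, 2, 2, 2, 2) and form L = D - A. The multiplicity of 0 as a Laplacian eigenvalue equals the number of connected components. The largest eigenvalue, 4, is at most the vertex count 8. There is one zero in the spectrum, matching the 1 component.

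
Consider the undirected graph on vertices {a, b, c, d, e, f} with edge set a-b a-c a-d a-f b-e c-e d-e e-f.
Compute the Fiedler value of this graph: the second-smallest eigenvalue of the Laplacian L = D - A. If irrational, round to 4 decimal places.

Each diagonal entry of L is the vertex degree and each off-diagonal entry is -1 where an edge is present, 0 otherwise; in the order [a, b, c, d, e, f] the diagonal is [4, 2, 2, 2, 4, 2]. The sorted Laplacian eigenvalues are [0, 2, 2, 2, 4, 6]; the algebraic connectivity is the second entry, 2. By the matrix-tree theorem the graph has (1/6) * product of the nonzero eigenvalues = 32 spanning trees. There is one zero in the spectrum, matching the 1 component.

2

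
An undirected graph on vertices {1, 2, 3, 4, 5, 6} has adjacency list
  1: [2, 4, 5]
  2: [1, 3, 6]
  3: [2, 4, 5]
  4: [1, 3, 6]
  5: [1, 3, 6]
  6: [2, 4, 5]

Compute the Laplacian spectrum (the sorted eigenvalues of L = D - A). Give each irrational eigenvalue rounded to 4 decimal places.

[0, 3, 3, 3, 3, 6]

Each diagonal entry of L is the vertex degree and each off-diagonal entry is -1 where an edge is present, 0 otherwise; in the order [1, 2, 3, 4, 5, 6] the diagonal is [3, 3, 3, 3, 3, 3]. Since every row of L sums to 0, the all-ones vector is in the kernel and 0 is an eigenvalue. The single zero eigenvalue shows the graph is connected. The largest eigenvalue, 6, is at most the vertex count 6. There is one zero in the spectrum, matching the 1 component.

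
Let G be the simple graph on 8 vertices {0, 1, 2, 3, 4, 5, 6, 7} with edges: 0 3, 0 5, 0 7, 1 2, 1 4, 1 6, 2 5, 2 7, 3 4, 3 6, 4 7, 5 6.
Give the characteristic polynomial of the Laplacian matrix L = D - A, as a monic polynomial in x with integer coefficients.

x^8 - 24x^7 + 240x^6 - 1296x^5 + 4080x^4 - 7488x^3 + 7424x^2 - 3072x

Each diagonal entry of L is the vertex degree and each off-diagonal entry is -1 where an edge is present, 0 otherwise; in the order [0, 1, 2, 3, 4, 5, 6, 7] the diagonal is [3, 3, 3, 3, 3, 3, 3, 3]. The eigenvalues of L are [0, 2, 2, 2, 4, 4, 4, 6]; the characteristic polynomial is the product of (x - lambda_i), which multiplies out to x^8 - 24x^7 + 240x^6 - 1296x^5 + 4080x^4 - 7488x^3 + 7424x^2 - 3072x. The constant term is 0 because L is singular (the all-ones vector lies in its kernel). The largest eigenvalue, 6, is at most the vertex count 8.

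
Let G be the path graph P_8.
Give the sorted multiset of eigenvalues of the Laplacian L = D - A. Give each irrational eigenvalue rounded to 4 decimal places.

The graph has 8 vertices and degree multiset [2, 2, 2, 2, 2, 2, 1, 1]; D is the diagonal matrix of degrees and L = D - A. L is symmetric positive semidefinite, so every eigenvalue is real and nonnegative. The eigenvalues sum to 14, which equals trace(L) = 2|E|. The largest eigenvalue, 3.8478, is at most the vertex count 8.

[0, 0.1522, 0.5858, 1.2346, 2, 2.7654, 3.4142, 3.8478]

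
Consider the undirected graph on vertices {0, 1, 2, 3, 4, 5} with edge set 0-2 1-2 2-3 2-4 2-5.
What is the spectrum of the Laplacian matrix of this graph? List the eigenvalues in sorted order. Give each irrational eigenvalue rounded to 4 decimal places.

[0, 1, 1, 1, 1, 6]

With the vertex order [0, 1, 2, 3, 4, 5], the degrees are [1, 1, 5, 1, 1, 1], giving D = diag(1, 1, 5, 1, 1, 1) and L = D - A. Since every row of L sums to 0, the all-ones vector is in the kernel and 0 is an eigenvalue. The single zero eigenvalue shows the graph is connected. The largest eigenvalue, 6, is at most the vertex count 6.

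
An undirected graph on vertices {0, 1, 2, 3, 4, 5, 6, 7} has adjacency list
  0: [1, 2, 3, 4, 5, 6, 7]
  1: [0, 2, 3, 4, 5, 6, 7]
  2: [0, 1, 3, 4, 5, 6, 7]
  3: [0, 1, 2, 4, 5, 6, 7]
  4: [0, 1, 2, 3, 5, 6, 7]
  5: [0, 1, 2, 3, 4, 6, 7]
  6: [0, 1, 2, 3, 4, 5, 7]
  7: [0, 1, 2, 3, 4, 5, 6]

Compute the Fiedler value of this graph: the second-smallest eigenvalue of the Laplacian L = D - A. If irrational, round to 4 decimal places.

Reading degrees in the order [0, 1, 2, 3, 4, 5, 6, 7] gives [7, 7, 7, 7, 7, 7, 7, 7]; set D = diag(7, 7, 7, 7, 7, 7, 7, 7) and form L = D - A. The sorted Laplacian eigenvalues are [0, 8, 8, 8, 8, 8, 8, 8]; the algebraic connectivity is the second entry, 8.

8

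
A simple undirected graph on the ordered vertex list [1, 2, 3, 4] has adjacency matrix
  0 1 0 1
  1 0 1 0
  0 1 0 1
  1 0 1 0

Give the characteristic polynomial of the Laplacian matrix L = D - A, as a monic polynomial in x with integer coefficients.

x^4 - 8x^3 + 20x^2 - 16x

Reading degrees in the order [1, 2, 3, 4] gives [2, 2, 2, 2]; set D = diag(2, 2, 2, 2) and form L = D - A. Computing det(xI - L) by cofactor expansion (or equivalently via sum-over-permutations) gives x^4 - 8x^3 + 20x^2 - 16x. Since p(0) = det(-L) = 0, x divides p(x). The largest eigenvalue, 4, is at most the vertex count 4. There is one zero in the spectrum, matching the 1 component.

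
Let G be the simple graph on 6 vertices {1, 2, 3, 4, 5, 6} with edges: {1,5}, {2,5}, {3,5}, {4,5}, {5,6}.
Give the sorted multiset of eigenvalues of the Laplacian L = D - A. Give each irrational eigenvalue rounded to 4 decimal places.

[0, 1, 1, 1, 1, 6]

Reading degrees in the order [1, 2, 3, 4, 5, 6] gives [1, 1, 1, 1, 5, 1]; set D = diag(1, 1, 1, 1, 5, 1) and form L = D - A. The multiplicity of 0 as a Laplacian eigenvalue equals the number of connected components. The single zero eigenvalue shows the graph is connected. There is one zero in the spectrum, matching the 1 component.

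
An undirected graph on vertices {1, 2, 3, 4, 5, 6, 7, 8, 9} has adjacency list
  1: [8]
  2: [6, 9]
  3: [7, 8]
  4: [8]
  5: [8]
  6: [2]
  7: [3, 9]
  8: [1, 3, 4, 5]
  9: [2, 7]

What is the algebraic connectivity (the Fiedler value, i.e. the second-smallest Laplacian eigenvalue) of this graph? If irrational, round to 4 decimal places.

Each diagonal entry of L is the vertex degree and each off-diagonal entry is -1 where an edge is present, 0 otherwise; in the order [1, 2, 3, 4, 5, 6, 7, 8, 9] the diagonal is [1, 2, 2, 1, 1, 1, 2, 4, 2]. The sorted Laplacian eigenvalues are [0, 0.1487, 0.7169, 1, 1, 1.6629, 2.7405, 3.6330, 5.0980]; the algebraic connectivity is the second entry, 0.1487. The eigenvalues sum to 16, which equals trace(L) = 2|E|. The largest eigenvalue, 5.0980, is at most the vertex count 9.

0.1487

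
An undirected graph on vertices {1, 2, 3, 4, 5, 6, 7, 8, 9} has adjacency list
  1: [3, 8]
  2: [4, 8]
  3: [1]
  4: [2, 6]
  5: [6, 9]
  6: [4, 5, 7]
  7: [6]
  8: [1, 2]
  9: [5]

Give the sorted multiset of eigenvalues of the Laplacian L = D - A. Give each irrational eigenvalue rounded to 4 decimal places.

Reading degrees in the order [1, 2, 3, 4, 5, 6, 7, 8, 9] gives [2, 2, 1, 2, 2, 3, 1, 2, 1]; set D = diag(2, 2, 1, 2, 2, 3, 1, 2, 1) and form L = D - A. The multiplicity of 0 as a Laplacian eigenvalue equals the number of connected components. The single zero eigenvalue shows the graph is connected. There is one zero in the spectrum, matching the 1 component. The largest eigenvalue, 4.3455, is at most the vertex count 9.

[0, 0.1404, 0.5362, 0.7754, 1.5803, 2.2449, 2.7784, 3.5988, 4.3455]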